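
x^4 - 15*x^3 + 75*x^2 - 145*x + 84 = (x - 7)*(x - 4)*(x - 3)*(x - 1)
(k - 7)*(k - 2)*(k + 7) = k^3 - 2*k^2 - 49*k + 98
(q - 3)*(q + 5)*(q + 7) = q^3 + 9*q^2 - q - 105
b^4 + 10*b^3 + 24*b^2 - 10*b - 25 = (b - 1)*(b + 1)*(b + 5)^2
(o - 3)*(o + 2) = o^2 - o - 6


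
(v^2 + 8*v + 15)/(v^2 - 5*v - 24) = (v + 5)/(v - 8)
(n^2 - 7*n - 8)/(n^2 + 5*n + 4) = (n - 8)/(n + 4)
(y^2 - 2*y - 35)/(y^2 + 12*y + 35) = (y - 7)/(y + 7)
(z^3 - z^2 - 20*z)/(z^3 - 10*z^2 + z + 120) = z*(z + 4)/(z^2 - 5*z - 24)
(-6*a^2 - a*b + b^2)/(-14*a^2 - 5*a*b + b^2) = (3*a - b)/(7*a - b)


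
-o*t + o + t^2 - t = (-o + t)*(t - 1)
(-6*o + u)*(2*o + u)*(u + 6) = -12*o^2*u - 72*o^2 - 4*o*u^2 - 24*o*u + u^3 + 6*u^2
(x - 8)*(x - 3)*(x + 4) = x^3 - 7*x^2 - 20*x + 96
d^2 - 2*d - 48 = (d - 8)*(d + 6)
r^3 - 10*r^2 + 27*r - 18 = (r - 6)*(r - 3)*(r - 1)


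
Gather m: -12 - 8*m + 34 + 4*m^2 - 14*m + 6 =4*m^2 - 22*m + 28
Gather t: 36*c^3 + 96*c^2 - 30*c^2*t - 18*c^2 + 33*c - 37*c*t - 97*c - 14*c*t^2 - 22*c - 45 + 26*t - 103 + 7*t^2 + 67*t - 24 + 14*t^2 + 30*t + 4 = 36*c^3 + 78*c^2 - 86*c + t^2*(21 - 14*c) + t*(-30*c^2 - 37*c + 123) - 168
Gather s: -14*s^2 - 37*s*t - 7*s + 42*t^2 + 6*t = -14*s^2 + s*(-37*t - 7) + 42*t^2 + 6*t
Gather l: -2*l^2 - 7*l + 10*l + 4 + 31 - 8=-2*l^2 + 3*l + 27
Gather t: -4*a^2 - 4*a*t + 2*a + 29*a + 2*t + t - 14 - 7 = -4*a^2 + 31*a + t*(3 - 4*a) - 21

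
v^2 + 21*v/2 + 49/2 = (v + 7/2)*(v + 7)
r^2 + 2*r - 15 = (r - 3)*(r + 5)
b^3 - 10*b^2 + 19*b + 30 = (b - 6)*(b - 5)*(b + 1)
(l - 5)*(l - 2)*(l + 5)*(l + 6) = l^4 + 4*l^3 - 37*l^2 - 100*l + 300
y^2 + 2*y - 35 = (y - 5)*(y + 7)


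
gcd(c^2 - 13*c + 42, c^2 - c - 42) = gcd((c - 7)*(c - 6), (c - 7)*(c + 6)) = c - 7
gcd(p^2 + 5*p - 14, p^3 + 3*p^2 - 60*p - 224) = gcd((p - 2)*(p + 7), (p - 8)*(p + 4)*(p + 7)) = p + 7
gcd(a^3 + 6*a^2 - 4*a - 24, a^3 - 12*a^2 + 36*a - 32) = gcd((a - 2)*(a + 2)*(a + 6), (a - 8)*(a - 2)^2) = a - 2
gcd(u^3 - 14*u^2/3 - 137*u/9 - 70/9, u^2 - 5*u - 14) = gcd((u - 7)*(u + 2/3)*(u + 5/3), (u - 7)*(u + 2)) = u - 7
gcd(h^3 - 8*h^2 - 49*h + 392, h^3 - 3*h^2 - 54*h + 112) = h^2 - h - 56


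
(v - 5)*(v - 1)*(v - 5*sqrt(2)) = v^3 - 5*sqrt(2)*v^2 - 6*v^2 + 5*v + 30*sqrt(2)*v - 25*sqrt(2)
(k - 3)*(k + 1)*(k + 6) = k^3 + 4*k^2 - 15*k - 18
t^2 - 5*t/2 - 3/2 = (t - 3)*(t + 1/2)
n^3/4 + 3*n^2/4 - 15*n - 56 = (n/4 + 1)*(n - 8)*(n + 7)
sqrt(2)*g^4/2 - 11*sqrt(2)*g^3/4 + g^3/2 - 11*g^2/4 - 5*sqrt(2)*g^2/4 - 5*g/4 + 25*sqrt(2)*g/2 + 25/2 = (g - 5)*(g - 5/2)*(g + sqrt(2)/2)*(sqrt(2)*g/2 + sqrt(2))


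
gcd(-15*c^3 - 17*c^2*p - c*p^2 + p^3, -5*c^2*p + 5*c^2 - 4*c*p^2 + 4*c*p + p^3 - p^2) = -5*c^2 - 4*c*p + p^2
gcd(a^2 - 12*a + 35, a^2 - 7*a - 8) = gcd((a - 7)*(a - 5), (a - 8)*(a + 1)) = 1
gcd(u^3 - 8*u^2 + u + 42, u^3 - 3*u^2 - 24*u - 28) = u^2 - 5*u - 14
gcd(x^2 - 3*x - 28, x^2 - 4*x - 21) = x - 7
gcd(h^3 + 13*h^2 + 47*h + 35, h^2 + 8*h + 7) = h^2 + 8*h + 7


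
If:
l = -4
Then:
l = -4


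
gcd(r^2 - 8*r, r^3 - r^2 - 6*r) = r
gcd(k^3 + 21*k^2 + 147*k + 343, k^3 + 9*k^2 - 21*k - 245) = k^2 + 14*k + 49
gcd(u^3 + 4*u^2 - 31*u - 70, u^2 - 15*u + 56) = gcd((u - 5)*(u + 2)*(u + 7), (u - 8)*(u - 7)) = 1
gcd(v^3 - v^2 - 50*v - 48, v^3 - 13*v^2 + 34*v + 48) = v^2 - 7*v - 8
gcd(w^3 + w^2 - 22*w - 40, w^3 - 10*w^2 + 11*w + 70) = w^2 - 3*w - 10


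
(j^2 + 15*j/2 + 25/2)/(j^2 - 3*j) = (2*j^2 + 15*j + 25)/(2*j*(j - 3))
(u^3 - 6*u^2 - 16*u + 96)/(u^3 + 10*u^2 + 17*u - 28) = (u^2 - 10*u + 24)/(u^2 + 6*u - 7)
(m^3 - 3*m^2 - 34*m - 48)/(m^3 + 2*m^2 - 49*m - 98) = (m^2 - 5*m - 24)/(m^2 - 49)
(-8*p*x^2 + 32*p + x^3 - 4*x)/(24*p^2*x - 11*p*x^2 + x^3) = (x^2 - 4)/(x*(-3*p + x))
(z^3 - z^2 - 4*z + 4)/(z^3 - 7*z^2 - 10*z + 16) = (z - 2)/(z - 8)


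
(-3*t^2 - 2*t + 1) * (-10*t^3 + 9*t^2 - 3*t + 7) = 30*t^5 - 7*t^4 - 19*t^3 - 6*t^2 - 17*t + 7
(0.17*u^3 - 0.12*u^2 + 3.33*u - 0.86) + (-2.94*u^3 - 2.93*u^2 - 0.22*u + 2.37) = -2.77*u^3 - 3.05*u^2 + 3.11*u + 1.51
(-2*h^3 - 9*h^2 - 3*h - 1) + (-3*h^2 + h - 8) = -2*h^3 - 12*h^2 - 2*h - 9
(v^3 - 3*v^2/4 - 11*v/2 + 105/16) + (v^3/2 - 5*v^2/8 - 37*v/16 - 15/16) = 3*v^3/2 - 11*v^2/8 - 125*v/16 + 45/8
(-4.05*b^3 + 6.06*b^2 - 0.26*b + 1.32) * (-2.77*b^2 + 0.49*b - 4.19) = 11.2185*b^5 - 18.7707*b^4 + 20.6591*b^3 - 29.1752*b^2 + 1.7362*b - 5.5308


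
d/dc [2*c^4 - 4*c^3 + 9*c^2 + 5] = 2*c*(4*c^2 - 6*c + 9)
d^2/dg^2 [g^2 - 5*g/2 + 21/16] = 2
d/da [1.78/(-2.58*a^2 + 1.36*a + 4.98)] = (9.1848*a - 2.4208)/(-2.58*a^2 + 1.36*a + 4.98)^2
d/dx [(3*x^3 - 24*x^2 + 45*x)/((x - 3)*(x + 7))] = 3*(x^2 + 14*x - 35)/(x^2 + 14*x + 49)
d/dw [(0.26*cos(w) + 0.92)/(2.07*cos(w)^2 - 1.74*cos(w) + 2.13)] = (0.5382*cos(w)^2 + 3.8088*cos(w) - 2.1546)*sin(w)/(4.2849*cos(w)^4 - 7.2036*cos(w)^3 + 11.8458*cos(w)^2 - 7.4124*cos(w) + 4.5369)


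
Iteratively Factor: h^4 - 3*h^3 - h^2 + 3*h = (h)*(h^3 - 3*h^2 - h + 3) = h*(h - 1)*(h^2 - 2*h - 3) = h*(h - 3)*(h - 1)*(h + 1)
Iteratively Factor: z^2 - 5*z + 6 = (z - 3)*(z - 2)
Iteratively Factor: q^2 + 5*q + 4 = (q + 4)*(q + 1)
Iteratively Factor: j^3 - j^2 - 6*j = (j + 2)*(j^2 - 3*j) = (j - 3)*(j + 2)*(j)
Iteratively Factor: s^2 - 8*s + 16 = (s - 4)*(s - 4)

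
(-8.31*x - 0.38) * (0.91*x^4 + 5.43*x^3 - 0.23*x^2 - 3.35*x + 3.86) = -7.5621*x^5 - 45.4691*x^4 - 0.1521*x^3 + 27.9259*x^2 - 30.8036*x - 1.4668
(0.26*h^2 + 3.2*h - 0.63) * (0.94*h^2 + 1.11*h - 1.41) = 0.2444*h^4 + 3.2966*h^3 + 2.5932*h^2 - 5.2113*h + 0.8883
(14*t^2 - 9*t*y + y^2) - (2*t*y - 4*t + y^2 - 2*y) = 14*t^2 - 11*t*y + 4*t + 2*y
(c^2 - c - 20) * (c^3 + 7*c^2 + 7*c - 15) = c^5 + 6*c^4 - 20*c^3 - 162*c^2 - 125*c + 300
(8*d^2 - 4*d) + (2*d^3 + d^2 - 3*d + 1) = 2*d^3 + 9*d^2 - 7*d + 1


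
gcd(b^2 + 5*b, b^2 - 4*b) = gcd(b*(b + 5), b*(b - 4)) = b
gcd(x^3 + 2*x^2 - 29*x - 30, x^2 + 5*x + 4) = x + 1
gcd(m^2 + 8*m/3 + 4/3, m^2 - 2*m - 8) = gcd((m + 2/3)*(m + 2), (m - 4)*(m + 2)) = m + 2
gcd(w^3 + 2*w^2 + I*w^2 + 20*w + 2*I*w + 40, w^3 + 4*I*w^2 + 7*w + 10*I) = w + 5*I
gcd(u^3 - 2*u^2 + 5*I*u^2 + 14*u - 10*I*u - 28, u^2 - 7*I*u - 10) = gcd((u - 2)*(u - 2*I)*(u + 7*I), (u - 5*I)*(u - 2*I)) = u - 2*I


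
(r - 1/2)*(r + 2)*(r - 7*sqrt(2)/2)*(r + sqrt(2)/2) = r^4 - 3*sqrt(2)*r^3 + 3*r^3/2 - 9*sqrt(2)*r^2/2 - 9*r^2/2 - 21*r/4 + 3*sqrt(2)*r + 7/2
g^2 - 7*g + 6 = (g - 6)*(g - 1)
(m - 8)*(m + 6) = m^2 - 2*m - 48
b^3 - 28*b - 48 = (b - 6)*(b + 2)*(b + 4)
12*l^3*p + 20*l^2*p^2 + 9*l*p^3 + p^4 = p*(l + p)*(2*l + p)*(6*l + p)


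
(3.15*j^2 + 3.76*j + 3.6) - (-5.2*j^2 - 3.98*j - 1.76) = 8.35*j^2 + 7.74*j + 5.36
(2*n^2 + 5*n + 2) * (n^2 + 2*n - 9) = 2*n^4 + 9*n^3 - 6*n^2 - 41*n - 18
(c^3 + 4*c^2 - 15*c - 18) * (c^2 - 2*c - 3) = c^5 + 2*c^4 - 26*c^3 + 81*c + 54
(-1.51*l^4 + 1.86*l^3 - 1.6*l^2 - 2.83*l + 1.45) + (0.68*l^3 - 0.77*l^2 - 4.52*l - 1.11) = -1.51*l^4 + 2.54*l^3 - 2.37*l^2 - 7.35*l + 0.34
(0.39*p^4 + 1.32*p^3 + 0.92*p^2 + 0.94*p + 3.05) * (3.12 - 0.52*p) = -0.2028*p^5 + 0.5304*p^4 + 3.64*p^3 + 2.3816*p^2 + 1.3468*p + 9.516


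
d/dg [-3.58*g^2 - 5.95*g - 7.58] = -7.16*g - 5.95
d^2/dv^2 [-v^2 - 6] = -2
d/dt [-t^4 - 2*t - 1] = -4*t^3 - 2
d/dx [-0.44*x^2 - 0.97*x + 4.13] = -0.88*x - 0.97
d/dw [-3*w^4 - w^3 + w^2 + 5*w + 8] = -12*w^3 - 3*w^2 + 2*w + 5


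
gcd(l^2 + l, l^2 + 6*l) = l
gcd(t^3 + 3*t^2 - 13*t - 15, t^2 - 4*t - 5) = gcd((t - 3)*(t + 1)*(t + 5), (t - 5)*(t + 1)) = t + 1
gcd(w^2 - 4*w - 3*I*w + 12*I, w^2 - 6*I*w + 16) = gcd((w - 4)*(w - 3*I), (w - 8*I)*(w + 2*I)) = 1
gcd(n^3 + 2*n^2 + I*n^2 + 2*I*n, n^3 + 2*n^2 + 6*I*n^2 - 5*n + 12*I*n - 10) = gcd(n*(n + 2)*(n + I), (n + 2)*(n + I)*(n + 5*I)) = n^2 + n*(2 + I) + 2*I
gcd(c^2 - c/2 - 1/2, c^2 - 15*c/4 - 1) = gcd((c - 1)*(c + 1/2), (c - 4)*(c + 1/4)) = 1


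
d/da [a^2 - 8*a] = 2*a - 8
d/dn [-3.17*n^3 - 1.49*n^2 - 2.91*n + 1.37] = -9.51*n^2 - 2.98*n - 2.91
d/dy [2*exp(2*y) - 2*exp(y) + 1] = (4*exp(y) - 2)*exp(y)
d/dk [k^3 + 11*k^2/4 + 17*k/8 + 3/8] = 3*k^2 + 11*k/2 + 17/8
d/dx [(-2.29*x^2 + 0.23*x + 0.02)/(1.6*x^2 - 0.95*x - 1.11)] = (1.8075*x^2 + 5.0198*x - 0.2363)/(2.56*x^4 - 3.04*x^3 - 2.6495*x^2 + 2.109*x + 1.2321)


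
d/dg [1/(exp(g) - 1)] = -1/(4*sinh(g/2)^2)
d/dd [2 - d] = -1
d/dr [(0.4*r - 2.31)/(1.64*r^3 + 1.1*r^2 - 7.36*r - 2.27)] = (-1.312*r^3 + 10.9252*r^2 + 5.082*r - 17.9096)/(2.6896*r^6 + 3.608*r^5 - 22.9308*r^4 - 23.6376*r^3 + 49.1756*r^2 + 33.4144*r + 5.1529)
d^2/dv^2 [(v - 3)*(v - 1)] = 2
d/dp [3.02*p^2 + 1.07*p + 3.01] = 6.04*p + 1.07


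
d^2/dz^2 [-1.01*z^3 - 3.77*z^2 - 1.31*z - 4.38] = -6.06*z - 7.54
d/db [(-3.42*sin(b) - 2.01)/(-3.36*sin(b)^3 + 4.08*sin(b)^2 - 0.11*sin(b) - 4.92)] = (-22.9824*sin(b)^3 - 6.3072*sin(b)^2 + 16.4016*sin(b) + 16.6053)*cos(b)/(11.2896*sin(b)^6 - 27.4176*sin(b)^5 + 17.3856*sin(b)^4 + 32.1648*sin(b)^3 - 40.1351*sin(b)^2 + 1.0824*sin(b) + 24.2064)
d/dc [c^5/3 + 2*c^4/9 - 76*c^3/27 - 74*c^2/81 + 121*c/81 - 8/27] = 5*c^4/3 + 8*c^3/9 - 76*c^2/9 - 148*c/81 + 121/81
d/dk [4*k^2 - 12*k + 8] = 8*k - 12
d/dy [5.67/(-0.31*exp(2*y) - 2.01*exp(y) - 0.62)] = (3.5154*exp(y) + 11.3967)*exp(y)/(0.31*exp(2*y) + 2.01*exp(y) + 0.62)^2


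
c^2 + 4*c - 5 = (c - 1)*(c + 5)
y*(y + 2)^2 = y^3 + 4*y^2 + 4*y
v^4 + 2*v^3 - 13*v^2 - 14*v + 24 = (v - 3)*(v - 1)*(v + 2)*(v + 4)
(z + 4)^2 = z^2 + 8*z + 16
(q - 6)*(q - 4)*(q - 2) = q^3 - 12*q^2 + 44*q - 48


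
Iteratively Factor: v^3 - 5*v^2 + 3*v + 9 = (v - 3)*(v^2 - 2*v - 3) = (v - 3)^2*(v + 1)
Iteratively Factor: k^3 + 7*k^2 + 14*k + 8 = (k + 4)*(k^2 + 3*k + 2) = (k + 2)*(k + 4)*(k + 1)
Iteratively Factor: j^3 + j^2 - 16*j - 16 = (j + 4)*(j^2 - 3*j - 4) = (j + 1)*(j + 4)*(j - 4)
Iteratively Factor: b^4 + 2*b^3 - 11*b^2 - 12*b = (b + 4)*(b^3 - 2*b^2 - 3*b) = (b - 3)*(b + 4)*(b^2 + b) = b*(b - 3)*(b + 4)*(b + 1)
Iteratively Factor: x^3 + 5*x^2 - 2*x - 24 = (x + 3)*(x^2 + 2*x - 8) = (x + 3)*(x + 4)*(x - 2)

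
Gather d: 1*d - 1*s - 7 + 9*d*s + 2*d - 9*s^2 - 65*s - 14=d*(9*s + 3) - 9*s^2 - 66*s - 21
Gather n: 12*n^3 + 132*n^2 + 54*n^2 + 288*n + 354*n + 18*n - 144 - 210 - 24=12*n^3 + 186*n^2 + 660*n - 378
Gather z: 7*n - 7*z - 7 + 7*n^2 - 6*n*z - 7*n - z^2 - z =7*n^2 - z^2 + z*(-6*n - 8) - 7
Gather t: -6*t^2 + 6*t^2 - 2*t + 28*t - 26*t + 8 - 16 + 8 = 0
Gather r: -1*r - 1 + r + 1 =0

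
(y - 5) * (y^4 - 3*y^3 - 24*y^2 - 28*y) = y^5 - 8*y^4 - 9*y^3 + 92*y^2 + 140*y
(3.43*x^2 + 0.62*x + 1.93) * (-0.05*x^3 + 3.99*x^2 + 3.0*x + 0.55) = -0.1715*x^5 + 13.6547*x^4 + 12.6673*x^3 + 11.4472*x^2 + 6.131*x + 1.0615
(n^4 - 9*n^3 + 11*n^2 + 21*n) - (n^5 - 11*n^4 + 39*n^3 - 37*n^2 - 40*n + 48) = -n^5 + 12*n^4 - 48*n^3 + 48*n^2 + 61*n - 48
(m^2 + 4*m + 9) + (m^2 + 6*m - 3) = 2*m^2 + 10*m + 6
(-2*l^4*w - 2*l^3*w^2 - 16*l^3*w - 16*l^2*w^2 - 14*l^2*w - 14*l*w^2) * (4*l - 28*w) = -8*l^5*w + 48*l^4*w^2 - 64*l^4*w + 56*l^3*w^3 + 384*l^3*w^2 - 56*l^3*w + 448*l^2*w^3 + 336*l^2*w^2 + 392*l*w^3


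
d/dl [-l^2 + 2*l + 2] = 2 - 2*l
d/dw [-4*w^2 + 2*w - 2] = 2 - 8*w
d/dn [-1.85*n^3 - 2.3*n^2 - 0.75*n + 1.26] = -5.55*n^2 - 4.6*n - 0.75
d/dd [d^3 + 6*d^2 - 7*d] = 3*d^2 + 12*d - 7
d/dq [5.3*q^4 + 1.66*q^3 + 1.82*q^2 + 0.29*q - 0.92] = 21.2*q^3 + 4.98*q^2 + 3.64*q + 0.29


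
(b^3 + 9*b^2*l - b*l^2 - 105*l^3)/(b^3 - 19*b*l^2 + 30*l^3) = (b + 7*l)/(b - 2*l)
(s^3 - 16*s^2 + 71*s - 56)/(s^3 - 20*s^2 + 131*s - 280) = (s - 1)/(s - 5)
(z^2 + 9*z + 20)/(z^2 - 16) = (z + 5)/(z - 4)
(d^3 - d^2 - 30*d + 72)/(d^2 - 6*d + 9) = (d^2 + 2*d - 24)/(d - 3)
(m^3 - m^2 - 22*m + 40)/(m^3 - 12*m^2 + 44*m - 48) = (m + 5)/(m - 6)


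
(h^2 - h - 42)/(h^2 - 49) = (h + 6)/(h + 7)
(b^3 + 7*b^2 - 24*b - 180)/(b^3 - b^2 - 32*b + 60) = (b + 6)/(b - 2)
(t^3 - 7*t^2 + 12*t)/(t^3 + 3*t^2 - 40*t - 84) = t*(t^2 - 7*t + 12)/(t^3 + 3*t^2 - 40*t - 84)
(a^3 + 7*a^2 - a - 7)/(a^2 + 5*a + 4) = (a^2 + 6*a - 7)/(a + 4)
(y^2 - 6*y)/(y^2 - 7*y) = (y - 6)/(y - 7)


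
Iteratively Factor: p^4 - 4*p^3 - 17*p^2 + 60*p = (p)*(p^3 - 4*p^2 - 17*p + 60) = p*(p + 4)*(p^2 - 8*p + 15) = p*(p - 5)*(p + 4)*(p - 3)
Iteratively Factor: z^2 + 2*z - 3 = (z + 3)*(z - 1)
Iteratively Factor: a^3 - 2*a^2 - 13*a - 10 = (a + 1)*(a^2 - 3*a - 10) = (a - 5)*(a + 1)*(a + 2)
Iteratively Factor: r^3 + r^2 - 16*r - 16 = (r + 4)*(r^2 - 3*r - 4) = (r + 1)*(r + 4)*(r - 4)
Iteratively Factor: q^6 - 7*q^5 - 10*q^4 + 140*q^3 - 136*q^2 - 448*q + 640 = (q - 2)*(q^5 - 5*q^4 - 20*q^3 + 100*q^2 + 64*q - 320) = (q - 5)*(q - 2)*(q^4 - 20*q^2 + 64) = (q - 5)*(q - 2)^2*(q^3 + 2*q^2 - 16*q - 32) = (q - 5)*(q - 2)^2*(q + 2)*(q^2 - 16) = (q - 5)*(q - 2)^2*(q + 2)*(q + 4)*(q - 4)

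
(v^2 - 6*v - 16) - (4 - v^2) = 2*v^2 - 6*v - 20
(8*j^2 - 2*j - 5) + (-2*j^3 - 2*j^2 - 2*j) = -2*j^3 + 6*j^2 - 4*j - 5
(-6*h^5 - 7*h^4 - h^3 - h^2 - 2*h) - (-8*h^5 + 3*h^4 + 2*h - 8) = 2*h^5 - 10*h^4 - h^3 - h^2 - 4*h + 8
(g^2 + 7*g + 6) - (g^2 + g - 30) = 6*g + 36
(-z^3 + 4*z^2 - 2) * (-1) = z^3 - 4*z^2 + 2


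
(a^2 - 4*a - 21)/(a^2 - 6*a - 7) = (a + 3)/(a + 1)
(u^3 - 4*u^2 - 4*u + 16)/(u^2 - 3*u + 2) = (u^2 - 2*u - 8)/(u - 1)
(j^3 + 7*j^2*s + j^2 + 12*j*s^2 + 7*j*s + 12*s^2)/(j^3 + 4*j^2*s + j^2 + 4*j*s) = (j + 3*s)/j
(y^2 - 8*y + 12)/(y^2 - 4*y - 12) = (y - 2)/(y + 2)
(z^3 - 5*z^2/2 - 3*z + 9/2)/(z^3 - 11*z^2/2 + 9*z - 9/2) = (2*z + 3)/(2*z - 3)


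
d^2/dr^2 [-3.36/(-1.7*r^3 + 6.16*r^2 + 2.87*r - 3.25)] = ((41.3952 - 34.272*r)*(1.7*r^3 - 6.16*r^2 - 2.87*r + 3.25) + 3.36*(-10.2*r^2 + 24.64*r + 5.74)*(-5.1*r^2 + 12.32*r + 2.87))/(1.7*r^3 - 6.16*r^2 - 2.87*r + 3.25)^3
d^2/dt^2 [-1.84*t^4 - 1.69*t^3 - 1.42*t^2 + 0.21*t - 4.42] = -22.08*t^2 - 10.14*t - 2.84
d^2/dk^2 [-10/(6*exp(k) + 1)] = (60 - 360*exp(k))*exp(k)/(6*exp(k) + 1)^3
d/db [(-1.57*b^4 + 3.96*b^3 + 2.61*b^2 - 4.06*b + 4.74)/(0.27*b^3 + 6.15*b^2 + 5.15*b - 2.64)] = (-0.4239*b^6 - 19.311*b^5 - 0.607200000000013*b^4 + 59.5596*b^3 + 3.2079*b^2 - 72.0828*b - 13.6926)/(0.0729*b^6 + 3.321*b^5 + 40.6035*b^4 + 61.9194*b^3 - 5.9495*b^2 - 27.192*b + 6.9696)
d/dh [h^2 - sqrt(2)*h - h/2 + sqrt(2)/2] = 2*h - sqrt(2) - 1/2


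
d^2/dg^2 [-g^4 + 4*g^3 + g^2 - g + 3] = -12*g^2 + 24*g + 2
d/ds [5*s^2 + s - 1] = 10*s + 1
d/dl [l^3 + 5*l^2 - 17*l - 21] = 3*l^2 + 10*l - 17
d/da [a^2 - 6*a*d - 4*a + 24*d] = 2*a - 6*d - 4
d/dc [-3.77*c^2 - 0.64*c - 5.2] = -7.54*c - 0.64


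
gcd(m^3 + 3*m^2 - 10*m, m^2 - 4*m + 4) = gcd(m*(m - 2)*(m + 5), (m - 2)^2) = m - 2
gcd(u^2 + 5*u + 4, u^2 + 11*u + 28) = u + 4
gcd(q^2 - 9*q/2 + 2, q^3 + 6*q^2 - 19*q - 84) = q - 4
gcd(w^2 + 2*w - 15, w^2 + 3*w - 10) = w + 5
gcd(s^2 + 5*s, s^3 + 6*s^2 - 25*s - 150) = s + 5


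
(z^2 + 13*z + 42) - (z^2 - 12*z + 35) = 25*z + 7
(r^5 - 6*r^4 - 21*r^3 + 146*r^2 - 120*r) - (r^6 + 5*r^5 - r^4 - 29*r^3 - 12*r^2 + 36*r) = -r^6 - 4*r^5 - 5*r^4 + 8*r^3 + 158*r^2 - 156*r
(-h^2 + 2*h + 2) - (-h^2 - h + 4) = 3*h - 2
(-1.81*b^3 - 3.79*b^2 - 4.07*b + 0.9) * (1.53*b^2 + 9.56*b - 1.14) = -2.7693*b^5 - 23.1023*b^4 - 40.3961*b^3 - 33.2116*b^2 + 13.2438*b - 1.026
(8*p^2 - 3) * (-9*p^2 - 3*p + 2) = -72*p^4 - 24*p^3 + 43*p^2 + 9*p - 6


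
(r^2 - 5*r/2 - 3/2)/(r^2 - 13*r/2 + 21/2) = (2*r + 1)/(2*r - 7)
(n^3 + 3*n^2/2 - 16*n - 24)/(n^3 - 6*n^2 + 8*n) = (n^2 + 11*n/2 + 6)/(n*(n - 2))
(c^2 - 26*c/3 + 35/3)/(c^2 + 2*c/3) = (3*c^2 - 26*c + 35)/(c*(3*c + 2))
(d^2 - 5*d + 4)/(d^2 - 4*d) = (d - 1)/d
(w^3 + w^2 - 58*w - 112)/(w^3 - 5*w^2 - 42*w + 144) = (w^2 + 9*w + 14)/(w^2 + 3*w - 18)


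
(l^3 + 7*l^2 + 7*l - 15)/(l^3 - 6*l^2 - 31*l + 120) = (l^2 + 2*l - 3)/(l^2 - 11*l + 24)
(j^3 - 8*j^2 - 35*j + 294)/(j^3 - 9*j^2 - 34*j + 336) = (j - 7)/(j - 8)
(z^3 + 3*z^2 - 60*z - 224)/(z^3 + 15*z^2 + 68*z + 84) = (z^2 - 4*z - 32)/(z^2 + 8*z + 12)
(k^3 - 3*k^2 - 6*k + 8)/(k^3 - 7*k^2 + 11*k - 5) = (k^2 - 2*k - 8)/(k^2 - 6*k + 5)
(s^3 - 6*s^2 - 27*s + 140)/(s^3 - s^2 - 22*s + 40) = (s - 7)/(s - 2)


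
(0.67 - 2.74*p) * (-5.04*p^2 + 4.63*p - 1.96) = 13.8096*p^3 - 16.063*p^2 + 8.4725*p - 1.3132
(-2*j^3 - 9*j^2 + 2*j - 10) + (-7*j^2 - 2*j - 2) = -2*j^3 - 16*j^2 - 12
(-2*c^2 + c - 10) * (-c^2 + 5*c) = 2*c^4 - 11*c^3 + 15*c^2 - 50*c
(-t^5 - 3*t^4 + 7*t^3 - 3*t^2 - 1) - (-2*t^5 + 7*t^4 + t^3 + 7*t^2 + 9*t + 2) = t^5 - 10*t^4 + 6*t^3 - 10*t^2 - 9*t - 3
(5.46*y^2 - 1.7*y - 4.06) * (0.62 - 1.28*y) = -6.9888*y^3 + 5.5612*y^2 + 4.1428*y - 2.5172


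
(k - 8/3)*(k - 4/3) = k^2 - 4*k + 32/9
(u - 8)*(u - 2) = u^2 - 10*u + 16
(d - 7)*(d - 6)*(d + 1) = d^3 - 12*d^2 + 29*d + 42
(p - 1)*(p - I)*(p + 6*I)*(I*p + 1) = I*p^4 - 4*p^3 - I*p^3 + 4*p^2 + 11*I*p^2 + 6*p - 11*I*p - 6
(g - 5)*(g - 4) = g^2 - 9*g + 20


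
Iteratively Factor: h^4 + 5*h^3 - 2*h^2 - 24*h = (h - 2)*(h^3 + 7*h^2 + 12*h) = h*(h - 2)*(h^2 + 7*h + 12) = h*(h - 2)*(h + 4)*(h + 3)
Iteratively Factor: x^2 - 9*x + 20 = (x - 5)*(x - 4)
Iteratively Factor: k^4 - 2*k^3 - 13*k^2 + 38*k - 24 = (k - 2)*(k^3 - 13*k + 12) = (k - 2)*(k - 1)*(k^2 + k - 12) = (k - 3)*(k - 2)*(k - 1)*(k + 4)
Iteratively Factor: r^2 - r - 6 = (r - 3)*(r + 2)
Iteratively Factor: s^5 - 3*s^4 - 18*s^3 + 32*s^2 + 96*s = (s + 3)*(s^4 - 6*s^3 + 32*s) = (s - 4)*(s + 3)*(s^3 - 2*s^2 - 8*s) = s*(s - 4)*(s + 3)*(s^2 - 2*s - 8) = s*(s - 4)^2*(s + 3)*(s + 2)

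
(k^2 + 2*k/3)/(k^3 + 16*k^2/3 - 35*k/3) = (3*k + 2)/(3*k^2 + 16*k - 35)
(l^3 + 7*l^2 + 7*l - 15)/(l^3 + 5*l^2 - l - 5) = (l + 3)/(l + 1)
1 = 1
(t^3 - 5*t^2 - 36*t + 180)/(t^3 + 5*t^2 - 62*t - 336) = (t^2 - 11*t + 30)/(t^2 - t - 56)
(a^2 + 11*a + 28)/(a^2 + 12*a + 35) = (a + 4)/(a + 5)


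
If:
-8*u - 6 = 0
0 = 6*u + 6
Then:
No Solution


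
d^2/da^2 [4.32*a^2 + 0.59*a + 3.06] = 8.64000000000000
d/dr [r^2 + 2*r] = 2*r + 2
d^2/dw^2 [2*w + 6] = 0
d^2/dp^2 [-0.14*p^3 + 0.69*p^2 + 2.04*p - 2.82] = 1.38 - 0.84*p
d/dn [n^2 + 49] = 2*n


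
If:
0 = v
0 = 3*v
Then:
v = 0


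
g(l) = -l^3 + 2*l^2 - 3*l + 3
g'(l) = -3*l^2 + 4*l - 3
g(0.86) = 1.26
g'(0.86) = -1.78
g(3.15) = -17.86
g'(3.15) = -20.17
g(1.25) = 0.42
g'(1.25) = -2.69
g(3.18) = -18.47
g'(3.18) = -20.62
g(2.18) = -4.40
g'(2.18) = -8.54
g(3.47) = -25.11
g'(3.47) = -25.24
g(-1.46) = 14.76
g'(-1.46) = -15.23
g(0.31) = 2.23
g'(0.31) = -2.05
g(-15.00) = 3873.00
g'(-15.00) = -738.00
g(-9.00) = 921.00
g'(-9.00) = -282.00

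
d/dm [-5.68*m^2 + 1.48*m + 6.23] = 1.48 - 11.36*m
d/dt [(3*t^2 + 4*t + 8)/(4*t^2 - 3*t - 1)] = 5*(-5*t^2 - 14*t + 4)/(16*t^4 - 24*t^3 + t^2 + 6*t + 1)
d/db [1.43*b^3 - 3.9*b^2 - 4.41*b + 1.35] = 4.29*b^2 - 7.8*b - 4.41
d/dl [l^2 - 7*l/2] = 2*l - 7/2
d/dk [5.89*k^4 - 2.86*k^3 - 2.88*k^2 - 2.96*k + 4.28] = 23.56*k^3 - 8.58*k^2 - 5.76*k - 2.96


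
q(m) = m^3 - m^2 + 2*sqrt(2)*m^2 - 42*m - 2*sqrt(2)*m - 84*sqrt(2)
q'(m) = 3*m^2 - 2*m + 4*sqrt(2)*m - 42 - 2*sqrt(2)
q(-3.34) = 14.07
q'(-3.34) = -23.58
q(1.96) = -192.10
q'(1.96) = -26.14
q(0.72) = -149.75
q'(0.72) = -40.64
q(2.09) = -195.37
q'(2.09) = -24.08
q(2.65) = -206.14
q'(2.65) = -14.07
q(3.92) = -206.19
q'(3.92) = 15.61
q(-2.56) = -8.83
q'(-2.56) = -34.53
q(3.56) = -210.09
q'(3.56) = 6.21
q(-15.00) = -2409.97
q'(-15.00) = 575.32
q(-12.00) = -1045.56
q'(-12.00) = 343.29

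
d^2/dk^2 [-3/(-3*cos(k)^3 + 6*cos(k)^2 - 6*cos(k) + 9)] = ((11*cos(k) - 16*cos(2*k) + 9*cos(3*k))*(cos(k)^3 - 2*cos(k)^2 + 2*cos(k) - 3)/4 + 2*(3*cos(k)^2 - 4*cos(k) + 2)^2*sin(k)^2)/(cos(k)^3 - 2*cos(k)^2 + 2*cos(k) - 3)^3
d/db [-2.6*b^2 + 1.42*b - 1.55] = 1.42 - 5.2*b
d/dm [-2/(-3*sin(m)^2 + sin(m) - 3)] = 2*(1 - 6*sin(m))*cos(m)/(3*sin(m)^2 - sin(m) + 3)^2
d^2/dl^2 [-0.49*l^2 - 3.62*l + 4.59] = -0.980000000000000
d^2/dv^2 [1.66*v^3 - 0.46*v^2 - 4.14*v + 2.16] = 9.96*v - 0.92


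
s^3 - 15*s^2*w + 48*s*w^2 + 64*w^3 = (s - 8*w)^2*(s + w)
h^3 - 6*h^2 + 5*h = h*(h - 5)*(h - 1)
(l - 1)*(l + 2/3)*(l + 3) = l^3 + 8*l^2/3 - 5*l/3 - 2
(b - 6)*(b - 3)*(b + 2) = b^3 - 7*b^2 + 36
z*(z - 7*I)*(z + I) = z^3 - 6*I*z^2 + 7*z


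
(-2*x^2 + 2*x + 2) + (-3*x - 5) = -2*x^2 - x - 3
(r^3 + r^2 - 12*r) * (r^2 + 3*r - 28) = r^5 + 4*r^4 - 37*r^3 - 64*r^2 + 336*r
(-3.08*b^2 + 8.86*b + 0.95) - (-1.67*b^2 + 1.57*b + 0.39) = -1.41*b^2 + 7.29*b + 0.56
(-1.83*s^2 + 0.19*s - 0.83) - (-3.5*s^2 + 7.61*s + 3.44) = 1.67*s^2 - 7.42*s - 4.27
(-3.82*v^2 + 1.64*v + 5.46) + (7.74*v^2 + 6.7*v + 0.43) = 3.92*v^2 + 8.34*v + 5.89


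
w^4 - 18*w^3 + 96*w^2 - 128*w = w*(w - 8)^2*(w - 2)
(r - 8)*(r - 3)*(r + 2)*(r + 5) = r^4 - 4*r^3 - 43*r^2 + 58*r + 240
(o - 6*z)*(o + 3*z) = o^2 - 3*o*z - 18*z^2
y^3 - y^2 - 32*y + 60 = (y - 5)*(y - 2)*(y + 6)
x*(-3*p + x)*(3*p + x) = -9*p^2*x + x^3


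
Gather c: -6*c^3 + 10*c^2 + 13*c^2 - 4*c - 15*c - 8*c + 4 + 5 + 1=-6*c^3 + 23*c^2 - 27*c + 10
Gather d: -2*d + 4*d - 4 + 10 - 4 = 2*d + 2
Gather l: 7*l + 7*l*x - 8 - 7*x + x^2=l*(7*x + 7) + x^2 - 7*x - 8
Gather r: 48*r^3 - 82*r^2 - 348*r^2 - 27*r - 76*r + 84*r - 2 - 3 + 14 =48*r^3 - 430*r^2 - 19*r + 9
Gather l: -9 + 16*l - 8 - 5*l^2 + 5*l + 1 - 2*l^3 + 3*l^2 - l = -2*l^3 - 2*l^2 + 20*l - 16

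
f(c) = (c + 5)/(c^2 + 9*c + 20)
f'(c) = (-2*c - 9)*(c + 5)/(c^2 + 9*c + 20)^2 + 1/(c^2 + 9*c + 20) = -1/(c^2 + 8*c + 16)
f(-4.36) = -2.78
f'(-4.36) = -7.72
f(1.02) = 0.20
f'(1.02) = -0.04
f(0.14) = 0.24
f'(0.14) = -0.06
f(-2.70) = 0.77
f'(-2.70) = -0.59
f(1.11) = 0.20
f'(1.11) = -0.04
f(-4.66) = -1.52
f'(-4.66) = -2.30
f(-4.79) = -1.27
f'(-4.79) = -1.60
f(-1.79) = 0.45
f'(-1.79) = -0.20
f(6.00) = 0.10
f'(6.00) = -0.01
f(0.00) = 0.25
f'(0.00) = -0.06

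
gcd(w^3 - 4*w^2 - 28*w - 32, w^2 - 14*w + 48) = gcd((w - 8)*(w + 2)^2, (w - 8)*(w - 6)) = w - 8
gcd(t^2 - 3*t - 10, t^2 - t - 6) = t + 2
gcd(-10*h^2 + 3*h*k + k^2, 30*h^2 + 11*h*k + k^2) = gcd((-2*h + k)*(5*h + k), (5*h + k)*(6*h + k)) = 5*h + k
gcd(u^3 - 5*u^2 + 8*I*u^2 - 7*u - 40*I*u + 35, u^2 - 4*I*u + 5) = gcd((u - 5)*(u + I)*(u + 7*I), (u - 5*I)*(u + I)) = u + I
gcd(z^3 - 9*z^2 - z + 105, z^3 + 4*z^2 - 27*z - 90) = z^2 - 2*z - 15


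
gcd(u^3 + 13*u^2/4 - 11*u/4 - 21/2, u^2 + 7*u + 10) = u + 2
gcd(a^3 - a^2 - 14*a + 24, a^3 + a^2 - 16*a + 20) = a - 2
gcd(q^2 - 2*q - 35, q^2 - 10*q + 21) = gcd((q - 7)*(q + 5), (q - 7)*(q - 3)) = q - 7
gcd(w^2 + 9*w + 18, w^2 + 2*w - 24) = w + 6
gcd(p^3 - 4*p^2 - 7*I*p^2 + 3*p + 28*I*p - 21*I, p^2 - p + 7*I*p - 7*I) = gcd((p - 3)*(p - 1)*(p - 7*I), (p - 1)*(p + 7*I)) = p - 1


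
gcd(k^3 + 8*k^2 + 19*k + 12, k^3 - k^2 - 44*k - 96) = k^2 + 7*k + 12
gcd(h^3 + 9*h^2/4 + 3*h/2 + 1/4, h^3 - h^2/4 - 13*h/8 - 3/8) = h^2 + 5*h/4 + 1/4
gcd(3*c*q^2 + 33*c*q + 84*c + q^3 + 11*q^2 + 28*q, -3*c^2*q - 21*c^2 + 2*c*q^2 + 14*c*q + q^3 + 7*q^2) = 3*c*q + 21*c + q^2 + 7*q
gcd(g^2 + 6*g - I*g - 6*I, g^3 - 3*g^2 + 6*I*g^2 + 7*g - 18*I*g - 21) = g - I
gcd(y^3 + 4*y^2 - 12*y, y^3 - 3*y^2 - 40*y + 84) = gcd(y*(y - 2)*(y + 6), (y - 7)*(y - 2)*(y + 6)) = y^2 + 4*y - 12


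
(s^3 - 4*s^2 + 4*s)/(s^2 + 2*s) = (s^2 - 4*s + 4)/(s + 2)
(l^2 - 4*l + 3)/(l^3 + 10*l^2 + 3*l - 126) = (l - 1)/(l^2 + 13*l + 42)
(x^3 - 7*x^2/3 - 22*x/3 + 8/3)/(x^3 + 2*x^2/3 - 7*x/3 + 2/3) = (x - 4)/(x - 1)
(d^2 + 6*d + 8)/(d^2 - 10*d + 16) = (d^2 + 6*d + 8)/(d^2 - 10*d + 16)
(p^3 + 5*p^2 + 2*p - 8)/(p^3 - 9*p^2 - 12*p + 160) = (p^2 + p - 2)/(p^2 - 13*p + 40)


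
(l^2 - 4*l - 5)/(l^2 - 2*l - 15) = (l + 1)/(l + 3)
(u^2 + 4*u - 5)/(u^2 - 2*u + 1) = (u + 5)/(u - 1)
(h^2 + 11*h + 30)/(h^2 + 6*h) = (h + 5)/h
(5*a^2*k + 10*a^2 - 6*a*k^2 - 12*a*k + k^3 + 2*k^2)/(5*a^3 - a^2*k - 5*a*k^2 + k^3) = (k + 2)/(a + k)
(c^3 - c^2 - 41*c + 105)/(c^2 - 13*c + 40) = (c^2 + 4*c - 21)/(c - 8)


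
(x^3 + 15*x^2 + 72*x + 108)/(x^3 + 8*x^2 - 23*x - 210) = (x^2 + 9*x + 18)/(x^2 + 2*x - 35)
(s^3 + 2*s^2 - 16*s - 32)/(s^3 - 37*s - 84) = (s^2 - 2*s - 8)/(s^2 - 4*s - 21)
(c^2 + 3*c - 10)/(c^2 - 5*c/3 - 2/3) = 3*(c + 5)/(3*c + 1)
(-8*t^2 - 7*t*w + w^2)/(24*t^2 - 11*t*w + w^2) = (-t - w)/(3*t - w)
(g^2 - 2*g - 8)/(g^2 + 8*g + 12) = (g - 4)/(g + 6)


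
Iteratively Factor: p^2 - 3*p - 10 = (p + 2)*(p - 5)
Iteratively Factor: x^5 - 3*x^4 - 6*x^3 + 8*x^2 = (x + 2)*(x^4 - 5*x^3 + 4*x^2) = x*(x + 2)*(x^3 - 5*x^2 + 4*x) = x*(x - 1)*(x + 2)*(x^2 - 4*x) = x*(x - 4)*(x - 1)*(x + 2)*(x)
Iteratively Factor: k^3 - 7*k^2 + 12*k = (k - 4)*(k^2 - 3*k) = k*(k - 4)*(k - 3)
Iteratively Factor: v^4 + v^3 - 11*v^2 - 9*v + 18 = (v + 2)*(v^3 - v^2 - 9*v + 9) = (v - 3)*(v + 2)*(v^2 + 2*v - 3) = (v - 3)*(v + 2)*(v + 3)*(v - 1)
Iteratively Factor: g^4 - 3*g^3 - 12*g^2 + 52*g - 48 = (g - 2)*(g^3 - g^2 - 14*g + 24) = (g - 3)*(g - 2)*(g^2 + 2*g - 8) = (g - 3)*(g - 2)^2*(g + 4)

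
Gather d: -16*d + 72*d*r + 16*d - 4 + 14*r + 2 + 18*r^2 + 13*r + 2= 72*d*r + 18*r^2 + 27*r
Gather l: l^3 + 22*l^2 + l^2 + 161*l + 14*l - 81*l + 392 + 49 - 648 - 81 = l^3 + 23*l^2 + 94*l - 288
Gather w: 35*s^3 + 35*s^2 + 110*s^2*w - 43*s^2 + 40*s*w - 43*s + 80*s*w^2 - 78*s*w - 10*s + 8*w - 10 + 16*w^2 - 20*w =35*s^3 - 8*s^2 - 53*s + w^2*(80*s + 16) + w*(110*s^2 - 38*s - 12) - 10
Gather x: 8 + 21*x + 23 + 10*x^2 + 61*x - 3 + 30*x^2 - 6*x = 40*x^2 + 76*x + 28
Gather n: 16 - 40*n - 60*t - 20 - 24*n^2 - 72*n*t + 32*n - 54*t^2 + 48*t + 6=-24*n^2 + n*(-72*t - 8) - 54*t^2 - 12*t + 2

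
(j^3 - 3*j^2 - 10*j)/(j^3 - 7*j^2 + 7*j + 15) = j*(j + 2)/(j^2 - 2*j - 3)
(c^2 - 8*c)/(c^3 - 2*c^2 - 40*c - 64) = c/(c^2 + 6*c + 8)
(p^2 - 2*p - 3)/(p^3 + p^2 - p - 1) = (p - 3)/(p^2 - 1)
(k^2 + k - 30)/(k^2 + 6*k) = (k - 5)/k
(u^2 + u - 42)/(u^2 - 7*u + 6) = (u + 7)/(u - 1)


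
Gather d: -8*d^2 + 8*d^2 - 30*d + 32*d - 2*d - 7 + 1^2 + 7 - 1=0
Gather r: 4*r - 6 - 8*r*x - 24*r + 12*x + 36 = r*(-8*x - 20) + 12*x + 30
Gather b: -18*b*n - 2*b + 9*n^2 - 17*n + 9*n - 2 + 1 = b*(-18*n - 2) + 9*n^2 - 8*n - 1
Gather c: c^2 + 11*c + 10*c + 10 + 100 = c^2 + 21*c + 110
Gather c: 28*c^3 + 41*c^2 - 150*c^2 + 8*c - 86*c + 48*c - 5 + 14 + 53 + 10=28*c^3 - 109*c^2 - 30*c + 72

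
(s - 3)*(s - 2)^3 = s^4 - 9*s^3 + 30*s^2 - 44*s + 24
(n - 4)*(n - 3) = n^2 - 7*n + 12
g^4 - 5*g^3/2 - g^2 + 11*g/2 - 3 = (g - 2)*(g - 1)^2*(g + 3/2)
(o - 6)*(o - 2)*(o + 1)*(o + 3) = o^4 - 4*o^3 - 17*o^2 + 24*o + 36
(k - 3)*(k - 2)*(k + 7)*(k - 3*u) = k^4 - 3*k^3*u + 2*k^3 - 6*k^2*u - 29*k^2 + 87*k*u + 42*k - 126*u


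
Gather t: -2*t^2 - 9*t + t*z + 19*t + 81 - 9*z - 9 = -2*t^2 + t*(z + 10) - 9*z + 72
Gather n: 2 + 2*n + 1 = 2*n + 3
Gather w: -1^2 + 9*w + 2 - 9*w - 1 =0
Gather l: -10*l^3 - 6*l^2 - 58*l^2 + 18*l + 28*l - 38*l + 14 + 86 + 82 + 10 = -10*l^3 - 64*l^2 + 8*l + 192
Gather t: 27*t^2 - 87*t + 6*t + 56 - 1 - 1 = 27*t^2 - 81*t + 54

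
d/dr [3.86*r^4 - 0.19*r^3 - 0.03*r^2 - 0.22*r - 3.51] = 15.44*r^3 - 0.57*r^2 - 0.06*r - 0.22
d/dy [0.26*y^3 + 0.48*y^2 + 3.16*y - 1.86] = 0.78*y^2 + 0.96*y + 3.16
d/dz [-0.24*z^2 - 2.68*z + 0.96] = -0.48*z - 2.68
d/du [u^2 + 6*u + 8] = 2*u + 6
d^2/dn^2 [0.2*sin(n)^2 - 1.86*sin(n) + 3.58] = 1.86*sin(n) + 0.4*cos(2*n)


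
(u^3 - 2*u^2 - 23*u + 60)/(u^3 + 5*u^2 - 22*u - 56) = (u^2 + 2*u - 15)/(u^2 + 9*u + 14)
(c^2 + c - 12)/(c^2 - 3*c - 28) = (c - 3)/(c - 7)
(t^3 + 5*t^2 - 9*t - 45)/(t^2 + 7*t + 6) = (t^3 + 5*t^2 - 9*t - 45)/(t^2 + 7*t + 6)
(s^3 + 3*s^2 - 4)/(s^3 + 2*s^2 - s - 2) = (s + 2)/(s + 1)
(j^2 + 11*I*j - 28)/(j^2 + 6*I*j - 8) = (j + 7*I)/(j + 2*I)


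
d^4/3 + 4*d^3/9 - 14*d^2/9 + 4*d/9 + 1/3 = (d/3 + 1)*(d - 1)^2*(d + 1/3)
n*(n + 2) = n^2 + 2*n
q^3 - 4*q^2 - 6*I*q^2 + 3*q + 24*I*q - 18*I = (q - 3)*(q - 1)*(q - 6*I)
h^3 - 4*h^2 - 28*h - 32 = (h - 8)*(h + 2)^2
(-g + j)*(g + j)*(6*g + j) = -6*g^3 - g^2*j + 6*g*j^2 + j^3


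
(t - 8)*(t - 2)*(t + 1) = t^3 - 9*t^2 + 6*t + 16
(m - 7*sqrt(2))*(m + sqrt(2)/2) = m^2 - 13*sqrt(2)*m/2 - 7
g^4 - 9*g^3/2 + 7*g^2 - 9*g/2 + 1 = (g - 2)*(g - 1)^2*(g - 1/2)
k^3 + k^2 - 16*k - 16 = (k - 4)*(k + 1)*(k + 4)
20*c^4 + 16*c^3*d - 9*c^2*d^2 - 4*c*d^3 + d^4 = (-5*c + d)*(-2*c + d)*(c + d)*(2*c + d)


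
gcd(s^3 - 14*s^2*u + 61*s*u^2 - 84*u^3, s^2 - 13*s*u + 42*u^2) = s - 7*u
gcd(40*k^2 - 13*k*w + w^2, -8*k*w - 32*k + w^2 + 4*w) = -8*k + w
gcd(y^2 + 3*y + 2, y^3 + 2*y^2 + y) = y + 1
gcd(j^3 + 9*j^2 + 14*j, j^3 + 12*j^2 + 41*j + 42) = j^2 + 9*j + 14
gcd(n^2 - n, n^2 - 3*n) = n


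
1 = 1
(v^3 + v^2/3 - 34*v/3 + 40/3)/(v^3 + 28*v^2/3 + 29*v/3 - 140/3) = (v - 2)/(v + 7)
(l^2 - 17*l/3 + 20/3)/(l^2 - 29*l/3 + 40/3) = (l - 4)/(l - 8)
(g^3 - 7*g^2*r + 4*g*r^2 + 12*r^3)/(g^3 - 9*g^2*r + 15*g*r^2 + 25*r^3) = (g^2 - 8*g*r + 12*r^2)/(g^2 - 10*g*r + 25*r^2)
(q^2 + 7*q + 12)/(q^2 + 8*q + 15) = (q + 4)/(q + 5)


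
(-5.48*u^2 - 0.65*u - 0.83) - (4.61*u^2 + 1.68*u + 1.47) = -10.09*u^2 - 2.33*u - 2.3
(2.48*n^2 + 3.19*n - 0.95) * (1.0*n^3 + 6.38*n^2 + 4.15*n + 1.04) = 2.48*n^5 + 19.0124*n^4 + 29.6942*n^3 + 9.7567*n^2 - 0.6249*n - 0.988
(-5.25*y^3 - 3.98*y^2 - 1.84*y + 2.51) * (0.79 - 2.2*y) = 11.55*y^4 + 4.6085*y^3 + 0.903800000000001*y^2 - 6.9756*y + 1.9829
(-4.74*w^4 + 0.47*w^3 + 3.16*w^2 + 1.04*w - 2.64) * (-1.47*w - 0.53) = 6.9678*w^5 + 1.8213*w^4 - 4.8943*w^3 - 3.2036*w^2 + 3.3296*w + 1.3992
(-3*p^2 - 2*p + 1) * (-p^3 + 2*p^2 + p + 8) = 3*p^5 - 4*p^4 - 8*p^3 - 24*p^2 - 15*p + 8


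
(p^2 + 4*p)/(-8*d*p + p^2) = (p + 4)/(-8*d + p)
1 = 1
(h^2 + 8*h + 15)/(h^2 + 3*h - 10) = (h + 3)/(h - 2)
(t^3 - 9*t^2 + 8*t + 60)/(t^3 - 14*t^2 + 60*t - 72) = (t^2 - 3*t - 10)/(t^2 - 8*t + 12)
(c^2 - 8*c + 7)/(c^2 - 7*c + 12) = (c^2 - 8*c + 7)/(c^2 - 7*c + 12)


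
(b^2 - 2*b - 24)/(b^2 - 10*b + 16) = (b^2 - 2*b - 24)/(b^2 - 10*b + 16)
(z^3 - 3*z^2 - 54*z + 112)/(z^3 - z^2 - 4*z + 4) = (z^2 - z - 56)/(z^2 + z - 2)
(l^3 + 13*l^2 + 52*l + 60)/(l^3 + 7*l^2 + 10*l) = (l + 6)/l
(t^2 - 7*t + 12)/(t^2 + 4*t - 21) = (t - 4)/(t + 7)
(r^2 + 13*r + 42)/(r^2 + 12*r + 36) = (r + 7)/(r + 6)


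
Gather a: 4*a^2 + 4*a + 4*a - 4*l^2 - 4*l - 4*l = 4*a^2 + 8*a - 4*l^2 - 8*l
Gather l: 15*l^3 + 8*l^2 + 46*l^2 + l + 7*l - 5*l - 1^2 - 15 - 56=15*l^3 + 54*l^2 + 3*l - 72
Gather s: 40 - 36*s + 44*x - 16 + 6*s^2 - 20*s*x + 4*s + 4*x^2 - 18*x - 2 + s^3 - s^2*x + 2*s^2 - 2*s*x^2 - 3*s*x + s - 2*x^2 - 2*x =s^3 + s^2*(8 - x) + s*(-2*x^2 - 23*x - 31) + 2*x^2 + 24*x + 22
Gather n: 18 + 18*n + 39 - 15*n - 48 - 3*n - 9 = 0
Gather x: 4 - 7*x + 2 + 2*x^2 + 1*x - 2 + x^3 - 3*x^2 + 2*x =x^3 - x^2 - 4*x + 4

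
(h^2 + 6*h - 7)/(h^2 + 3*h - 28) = (h - 1)/(h - 4)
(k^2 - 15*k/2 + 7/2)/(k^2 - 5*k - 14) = (k - 1/2)/(k + 2)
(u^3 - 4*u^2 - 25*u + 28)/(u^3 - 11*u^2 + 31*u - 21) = (u + 4)/(u - 3)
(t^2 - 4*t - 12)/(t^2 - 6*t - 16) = (t - 6)/(t - 8)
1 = 1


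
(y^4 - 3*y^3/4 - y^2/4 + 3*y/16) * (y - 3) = y^5 - 15*y^4/4 + 2*y^3 + 15*y^2/16 - 9*y/16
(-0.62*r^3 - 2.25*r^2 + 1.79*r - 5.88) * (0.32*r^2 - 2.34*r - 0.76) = -0.1984*r^5 + 0.7308*r^4 + 6.309*r^3 - 4.3602*r^2 + 12.3988*r + 4.4688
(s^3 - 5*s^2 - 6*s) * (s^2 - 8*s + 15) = s^5 - 13*s^4 + 49*s^3 - 27*s^2 - 90*s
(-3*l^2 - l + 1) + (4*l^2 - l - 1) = l^2 - 2*l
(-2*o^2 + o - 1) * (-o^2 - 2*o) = 2*o^4 + 3*o^3 - o^2 + 2*o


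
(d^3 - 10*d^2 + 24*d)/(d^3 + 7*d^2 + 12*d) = (d^2 - 10*d + 24)/(d^2 + 7*d + 12)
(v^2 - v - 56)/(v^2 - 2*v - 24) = (-v^2 + v + 56)/(-v^2 + 2*v + 24)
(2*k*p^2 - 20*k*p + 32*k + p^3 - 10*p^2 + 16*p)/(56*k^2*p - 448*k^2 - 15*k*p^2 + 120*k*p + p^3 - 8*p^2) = (2*k*p - 4*k + p^2 - 2*p)/(56*k^2 - 15*k*p + p^2)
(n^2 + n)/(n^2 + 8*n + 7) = n/(n + 7)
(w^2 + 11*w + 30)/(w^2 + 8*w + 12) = (w + 5)/(w + 2)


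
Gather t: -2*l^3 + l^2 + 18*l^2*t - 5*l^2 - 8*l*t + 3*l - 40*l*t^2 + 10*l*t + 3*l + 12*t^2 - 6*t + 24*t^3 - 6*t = -2*l^3 - 4*l^2 + 6*l + 24*t^3 + t^2*(12 - 40*l) + t*(18*l^2 + 2*l - 12)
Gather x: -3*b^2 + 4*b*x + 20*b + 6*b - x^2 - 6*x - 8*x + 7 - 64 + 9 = -3*b^2 + 26*b - x^2 + x*(4*b - 14) - 48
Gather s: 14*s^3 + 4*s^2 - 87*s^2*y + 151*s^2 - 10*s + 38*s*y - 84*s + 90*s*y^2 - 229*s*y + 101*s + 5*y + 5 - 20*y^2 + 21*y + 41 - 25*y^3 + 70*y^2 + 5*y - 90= 14*s^3 + s^2*(155 - 87*y) + s*(90*y^2 - 191*y + 7) - 25*y^3 + 50*y^2 + 31*y - 44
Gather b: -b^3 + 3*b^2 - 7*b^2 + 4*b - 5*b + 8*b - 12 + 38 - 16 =-b^3 - 4*b^2 + 7*b + 10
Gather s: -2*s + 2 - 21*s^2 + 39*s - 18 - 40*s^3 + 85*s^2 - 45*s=-40*s^3 + 64*s^2 - 8*s - 16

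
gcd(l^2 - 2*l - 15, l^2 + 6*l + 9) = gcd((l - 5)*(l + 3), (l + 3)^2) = l + 3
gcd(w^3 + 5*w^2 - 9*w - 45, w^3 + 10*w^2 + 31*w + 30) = w^2 + 8*w + 15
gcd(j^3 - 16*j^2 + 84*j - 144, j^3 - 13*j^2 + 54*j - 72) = j^2 - 10*j + 24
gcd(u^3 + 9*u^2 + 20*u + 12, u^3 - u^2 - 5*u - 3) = u + 1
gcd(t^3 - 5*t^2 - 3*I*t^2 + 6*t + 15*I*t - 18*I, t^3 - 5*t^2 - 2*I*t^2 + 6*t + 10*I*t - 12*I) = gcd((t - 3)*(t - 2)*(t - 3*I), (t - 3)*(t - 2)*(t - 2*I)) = t^2 - 5*t + 6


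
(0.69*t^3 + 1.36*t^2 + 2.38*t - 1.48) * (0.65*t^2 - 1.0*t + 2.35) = 0.4485*t^5 + 0.194*t^4 + 1.8085*t^3 - 0.146*t^2 + 7.073*t - 3.478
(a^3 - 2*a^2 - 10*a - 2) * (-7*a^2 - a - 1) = -7*a^5 + 13*a^4 + 71*a^3 + 26*a^2 + 12*a + 2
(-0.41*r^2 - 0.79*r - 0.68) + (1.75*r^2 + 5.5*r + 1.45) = 1.34*r^2 + 4.71*r + 0.77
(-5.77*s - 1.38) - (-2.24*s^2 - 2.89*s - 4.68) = 2.24*s^2 - 2.88*s + 3.3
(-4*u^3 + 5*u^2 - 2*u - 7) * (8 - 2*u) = 8*u^4 - 42*u^3 + 44*u^2 - 2*u - 56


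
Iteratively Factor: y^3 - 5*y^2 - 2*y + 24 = (y + 2)*(y^2 - 7*y + 12) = (y - 4)*(y + 2)*(y - 3)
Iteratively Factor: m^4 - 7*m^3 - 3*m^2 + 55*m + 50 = (m + 1)*(m^3 - 8*m^2 + 5*m + 50) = (m + 1)*(m + 2)*(m^2 - 10*m + 25) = (m - 5)*(m + 1)*(m + 2)*(m - 5)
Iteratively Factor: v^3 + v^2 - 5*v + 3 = (v - 1)*(v^2 + 2*v - 3) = (v - 1)^2*(v + 3)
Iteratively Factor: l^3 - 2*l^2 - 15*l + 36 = (l - 3)*(l^2 + l - 12) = (l - 3)*(l + 4)*(l - 3)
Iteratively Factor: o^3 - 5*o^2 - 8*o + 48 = (o - 4)*(o^2 - o - 12) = (o - 4)^2*(o + 3)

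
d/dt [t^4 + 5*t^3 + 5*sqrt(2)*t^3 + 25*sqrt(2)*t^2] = t*(4*t^2 + 15*t + 15*sqrt(2)*t + 50*sqrt(2))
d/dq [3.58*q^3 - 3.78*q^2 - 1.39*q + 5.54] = 10.74*q^2 - 7.56*q - 1.39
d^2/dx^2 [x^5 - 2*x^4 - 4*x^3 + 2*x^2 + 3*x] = 20*x^3 - 24*x^2 - 24*x + 4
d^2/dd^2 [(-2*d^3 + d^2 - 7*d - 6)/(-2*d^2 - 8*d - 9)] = 2*(136*d^3 + 558*d^2 + 396*d - 309)/(8*d^6 + 96*d^5 + 492*d^4 + 1376*d^3 + 2214*d^2 + 1944*d + 729)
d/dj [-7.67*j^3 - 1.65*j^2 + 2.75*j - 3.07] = -23.01*j^2 - 3.3*j + 2.75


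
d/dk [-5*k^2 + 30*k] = 30 - 10*k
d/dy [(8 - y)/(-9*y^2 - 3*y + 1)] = (-9*y^2 + 144*y + 23)/(81*y^4 + 54*y^3 - 9*y^2 - 6*y + 1)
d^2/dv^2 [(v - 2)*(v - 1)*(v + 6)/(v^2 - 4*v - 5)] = 2*(17*v^3 + 141*v^2 - 309*v + 647)/(v^6 - 12*v^5 + 33*v^4 + 56*v^3 - 165*v^2 - 300*v - 125)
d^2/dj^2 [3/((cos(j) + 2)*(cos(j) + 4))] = 3*(-4*sin(j)^4 + 6*sin(j)^2 + 141*cos(j)/2 - 9*cos(3*j)/2 + 54)/((cos(j) + 2)^3*(cos(j) + 4)^3)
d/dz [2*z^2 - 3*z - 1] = 4*z - 3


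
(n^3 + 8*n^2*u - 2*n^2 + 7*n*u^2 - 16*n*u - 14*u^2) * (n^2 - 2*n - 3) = n^5 + 8*n^4*u - 4*n^4 + 7*n^3*u^2 - 32*n^3*u + n^3 - 28*n^2*u^2 + 8*n^2*u + 6*n^2 + 7*n*u^2 + 48*n*u + 42*u^2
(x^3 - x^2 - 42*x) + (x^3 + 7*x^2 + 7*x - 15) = 2*x^3 + 6*x^2 - 35*x - 15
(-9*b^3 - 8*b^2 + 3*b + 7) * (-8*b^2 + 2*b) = 72*b^5 + 46*b^4 - 40*b^3 - 50*b^2 + 14*b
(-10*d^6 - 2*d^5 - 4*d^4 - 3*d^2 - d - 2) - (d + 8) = -10*d^6 - 2*d^5 - 4*d^4 - 3*d^2 - 2*d - 10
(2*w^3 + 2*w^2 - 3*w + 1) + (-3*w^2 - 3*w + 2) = 2*w^3 - w^2 - 6*w + 3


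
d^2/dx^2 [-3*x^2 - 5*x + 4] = -6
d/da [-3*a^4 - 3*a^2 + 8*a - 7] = -12*a^3 - 6*a + 8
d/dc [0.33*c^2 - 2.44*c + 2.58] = 0.66*c - 2.44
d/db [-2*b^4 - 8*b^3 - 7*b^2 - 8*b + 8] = -8*b^3 - 24*b^2 - 14*b - 8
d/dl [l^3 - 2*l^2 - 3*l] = 3*l^2 - 4*l - 3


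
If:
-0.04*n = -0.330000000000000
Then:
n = 8.25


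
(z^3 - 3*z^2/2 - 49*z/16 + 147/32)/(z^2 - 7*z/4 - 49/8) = (8*z^2 - 26*z + 21)/(4*(2*z - 7))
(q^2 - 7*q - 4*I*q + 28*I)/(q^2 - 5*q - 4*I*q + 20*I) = (q - 7)/(q - 5)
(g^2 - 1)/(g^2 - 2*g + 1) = (g + 1)/(g - 1)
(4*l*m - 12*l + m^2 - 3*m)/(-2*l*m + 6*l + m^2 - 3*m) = (-4*l - m)/(2*l - m)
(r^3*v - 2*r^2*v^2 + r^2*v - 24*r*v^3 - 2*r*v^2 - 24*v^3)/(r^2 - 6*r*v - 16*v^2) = v*(-r^3 + 2*r^2*v - r^2 + 24*r*v^2 + 2*r*v + 24*v^2)/(-r^2 + 6*r*v + 16*v^2)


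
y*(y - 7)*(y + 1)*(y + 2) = y^4 - 4*y^3 - 19*y^2 - 14*y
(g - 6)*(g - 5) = g^2 - 11*g + 30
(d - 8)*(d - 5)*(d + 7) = d^3 - 6*d^2 - 51*d + 280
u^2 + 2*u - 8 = (u - 2)*(u + 4)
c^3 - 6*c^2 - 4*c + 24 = (c - 6)*(c - 2)*(c + 2)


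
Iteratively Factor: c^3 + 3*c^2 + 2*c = (c + 2)*(c^2 + c) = (c + 1)*(c + 2)*(c)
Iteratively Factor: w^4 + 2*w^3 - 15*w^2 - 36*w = (w + 3)*(w^3 - w^2 - 12*w) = (w + 3)^2*(w^2 - 4*w) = (w - 4)*(w + 3)^2*(w)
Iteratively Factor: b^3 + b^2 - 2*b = (b + 2)*(b^2 - b) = (b - 1)*(b + 2)*(b)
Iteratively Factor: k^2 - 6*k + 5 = (k - 1)*(k - 5)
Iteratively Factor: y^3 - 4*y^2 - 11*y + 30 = (y - 2)*(y^2 - 2*y - 15) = (y - 5)*(y - 2)*(y + 3)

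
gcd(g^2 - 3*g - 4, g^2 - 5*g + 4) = g - 4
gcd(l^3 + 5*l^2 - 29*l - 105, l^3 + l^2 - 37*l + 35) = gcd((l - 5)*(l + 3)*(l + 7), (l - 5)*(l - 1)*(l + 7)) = l^2 + 2*l - 35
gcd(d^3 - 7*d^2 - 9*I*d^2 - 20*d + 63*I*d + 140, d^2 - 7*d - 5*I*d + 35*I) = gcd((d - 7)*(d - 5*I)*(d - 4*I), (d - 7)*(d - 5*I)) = d^2 + d*(-7 - 5*I) + 35*I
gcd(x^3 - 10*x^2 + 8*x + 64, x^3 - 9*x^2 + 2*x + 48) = x^2 - 6*x - 16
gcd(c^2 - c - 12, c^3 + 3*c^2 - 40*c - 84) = 1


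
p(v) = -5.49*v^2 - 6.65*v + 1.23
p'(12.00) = -138.41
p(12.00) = -869.13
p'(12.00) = -138.41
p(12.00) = -869.13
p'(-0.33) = -3.03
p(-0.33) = 2.83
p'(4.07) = -51.34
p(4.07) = -116.78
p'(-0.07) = -5.88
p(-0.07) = 1.67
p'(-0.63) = 0.27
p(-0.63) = 3.24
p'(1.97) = -28.28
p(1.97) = -33.18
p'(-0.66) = 0.60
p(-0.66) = 3.23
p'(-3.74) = 34.42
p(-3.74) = -50.69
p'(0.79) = -15.32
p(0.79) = -7.45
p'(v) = -10.98*v - 6.65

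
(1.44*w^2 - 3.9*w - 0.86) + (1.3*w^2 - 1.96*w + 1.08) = 2.74*w^2 - 5.86*w + 0.22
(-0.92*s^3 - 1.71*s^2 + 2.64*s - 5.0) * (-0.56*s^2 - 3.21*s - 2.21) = 0.5152*s^5 + 3.9108*s^4 + 6.0439*s^3 - 1.8953*s^2 + 10.2156*s + 11.05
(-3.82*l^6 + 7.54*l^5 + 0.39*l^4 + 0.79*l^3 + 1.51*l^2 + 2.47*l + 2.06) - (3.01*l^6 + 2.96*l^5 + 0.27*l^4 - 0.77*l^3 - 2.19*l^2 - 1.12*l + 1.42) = -6.83*l^6 + 4.58*l^5 + 0.12*l^4 + 1.56*l^3 + 3.7*l^2 + 3.59*l + 0.64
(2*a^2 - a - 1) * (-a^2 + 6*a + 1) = -2*a^4 + 13*a^3 - 3*a^2 - 7*a - 1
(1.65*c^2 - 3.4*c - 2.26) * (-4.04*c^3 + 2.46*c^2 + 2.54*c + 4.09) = -6.666*c^5 + 17.795*c^4 + 4.9574*c^3 - 7.4471*c^2 - 19.6464*c - 9.2434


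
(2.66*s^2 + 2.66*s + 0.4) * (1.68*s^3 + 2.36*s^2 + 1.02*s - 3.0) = 4.4688*s^5 + 10.7464*s^4 + 9.6628*s^3 - 4.3228*s^2 - 7.572*s - 1.2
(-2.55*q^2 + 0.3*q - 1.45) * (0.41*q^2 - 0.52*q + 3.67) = -1.0455*q^4 + 1.449*q^3 - 10.109*q^2 + 1.855*q - 5.3215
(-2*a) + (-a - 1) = -3*a - 1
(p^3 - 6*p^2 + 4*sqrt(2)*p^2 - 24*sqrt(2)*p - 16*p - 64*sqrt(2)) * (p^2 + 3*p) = p^5 - 3*p^4 + 4*sqrt(2)*p^4 - 34*p^3 - 12*sqrt(2)*p^3 - 136*sqrt(2)*p^2 - 48*p^2 - 192*sqrt(2)*p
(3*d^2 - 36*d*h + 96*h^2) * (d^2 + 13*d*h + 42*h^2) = 3*d^4 + 3*d^3*h - 246*d^2*h^2 - 264*d*h^3 + 4032*h^4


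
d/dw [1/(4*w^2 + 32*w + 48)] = (-w - 4)/(2*(w^2 + 8*w + 12)^2)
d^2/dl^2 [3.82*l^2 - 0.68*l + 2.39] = 7.64000000000000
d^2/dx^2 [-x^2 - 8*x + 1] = -2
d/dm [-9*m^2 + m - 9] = 1 - 18*m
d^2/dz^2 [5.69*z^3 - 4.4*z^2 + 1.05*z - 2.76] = 34.14*z - 8.8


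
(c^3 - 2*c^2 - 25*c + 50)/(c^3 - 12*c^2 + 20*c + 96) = (c^3 - 2*c^2 - 25*c + 50)/(c^3 - 12*c^2 + 20*c + 96)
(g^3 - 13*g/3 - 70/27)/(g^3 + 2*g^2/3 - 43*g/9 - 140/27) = (3*g + 2)/(3*g + 4)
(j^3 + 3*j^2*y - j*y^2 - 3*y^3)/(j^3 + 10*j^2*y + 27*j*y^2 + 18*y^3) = (j - y)/(j + 6*y)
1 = 1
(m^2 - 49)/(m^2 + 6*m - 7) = (m - 7)/(m - 1)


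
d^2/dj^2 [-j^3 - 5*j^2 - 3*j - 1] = -6*j - 10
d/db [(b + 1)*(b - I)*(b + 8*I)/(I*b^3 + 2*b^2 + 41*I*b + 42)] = (b^2*(-9 + I) + b*(-16 - 84*I) + 336 - 34*I)/(b^4 - 2*I*b^3 + 83*b^2 - 84*I*b + 1764)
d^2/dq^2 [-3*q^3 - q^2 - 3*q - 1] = -18*q - 2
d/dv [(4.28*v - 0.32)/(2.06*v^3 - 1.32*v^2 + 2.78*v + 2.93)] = (-17.6336*v^3 + 7.6272*v^2 - 0.844799999999999*v + 13.43)/(4.2436*v^6 - 5.4384*v^5 + 13.196*v^4 + 4.7324*v^3 - 0.00680000000000192*v^2 + 16.2908*v + 8.5849)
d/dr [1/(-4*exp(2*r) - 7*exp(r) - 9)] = (8*exp(r) + 7)*exp(r)/(4*exp(2*r) + 7*exp(r) + 9)^2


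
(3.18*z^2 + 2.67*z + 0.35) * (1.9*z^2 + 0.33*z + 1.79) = 6.042*z^4 + 6.1224*z^3 + 7.2383*z^2 + 4.8948*z + 0.6265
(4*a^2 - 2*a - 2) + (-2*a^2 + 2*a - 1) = 2*a^2 - 3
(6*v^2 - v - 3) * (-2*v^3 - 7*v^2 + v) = -12*v^5 - 40*v^4 + 19*v^3 + 20*v^2 - 3*v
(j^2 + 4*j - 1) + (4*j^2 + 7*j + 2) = 5*j^2 + 11*j + 1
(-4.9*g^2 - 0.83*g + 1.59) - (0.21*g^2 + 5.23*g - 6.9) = -5.11*g^2 - 6.06*g + 8.49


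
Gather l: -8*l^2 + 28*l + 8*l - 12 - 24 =-8*l^2 + 36*l - 36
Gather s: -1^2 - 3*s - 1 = -3*s - 2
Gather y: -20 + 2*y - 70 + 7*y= 9*y - 90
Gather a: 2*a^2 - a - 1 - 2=2*a^2 - a - 3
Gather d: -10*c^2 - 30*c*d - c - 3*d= -10*c^2 - c + d*(-30*c - 3)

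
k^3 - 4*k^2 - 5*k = k*(k - 5)*(k + 1)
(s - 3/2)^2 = s^2 - 3*s + 9/4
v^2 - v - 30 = (v - 6)*(v + 5)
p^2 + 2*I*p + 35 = (p - 5*I)*(p + 7*I)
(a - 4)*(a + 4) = a^2 - 16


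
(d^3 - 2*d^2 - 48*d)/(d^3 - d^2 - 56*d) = (d + 6)/(d + 7)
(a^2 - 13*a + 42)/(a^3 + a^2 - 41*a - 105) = (a - 6)/(a^2 + 8*a + 15)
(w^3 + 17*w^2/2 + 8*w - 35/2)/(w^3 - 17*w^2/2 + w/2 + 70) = (w^2 + 6*w - 7)/(w^2 - 11*w + 28)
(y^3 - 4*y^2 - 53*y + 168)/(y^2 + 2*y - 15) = (y^2 - y - 56)/(y + 5)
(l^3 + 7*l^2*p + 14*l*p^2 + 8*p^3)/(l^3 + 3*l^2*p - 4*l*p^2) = (-l^2 - 3*l*p - 2*p^2)/(l*(-l + p))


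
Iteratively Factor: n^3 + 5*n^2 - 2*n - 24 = (n + 4)*(n^2 + n - 6) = (n - 2)*(n + 4)*(n + 3)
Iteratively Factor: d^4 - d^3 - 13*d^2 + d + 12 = (d + 3)*(d^3 - 4*d^2 - d + 4) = (d + 1)*(d + 3)*(d^2 - 5*d + 4) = (d - 4)*(d + 1)*(d + 3)*(d - 1)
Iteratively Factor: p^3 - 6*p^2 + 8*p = (p - 4)*(p^2 - 2*p) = (p - 4)*(p - 2)*(p)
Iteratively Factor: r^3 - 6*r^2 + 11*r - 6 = (r - 2)*(r^2 - 4*r + 3) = (r - 2)*(r - 1)*(r - 3)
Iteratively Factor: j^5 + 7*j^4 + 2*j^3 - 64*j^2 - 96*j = (j)*(j^4 + 7*j^3 + 2*j^2 - 64*j - 96) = j*(j + 2)*(j^3 + 5*j^2 - 8*j - 48) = j*(j + 2)*(j + 4)*(j^2 + j - 12) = j*(j - 3)*(j + 2)*(j + 4)*(j + 4)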